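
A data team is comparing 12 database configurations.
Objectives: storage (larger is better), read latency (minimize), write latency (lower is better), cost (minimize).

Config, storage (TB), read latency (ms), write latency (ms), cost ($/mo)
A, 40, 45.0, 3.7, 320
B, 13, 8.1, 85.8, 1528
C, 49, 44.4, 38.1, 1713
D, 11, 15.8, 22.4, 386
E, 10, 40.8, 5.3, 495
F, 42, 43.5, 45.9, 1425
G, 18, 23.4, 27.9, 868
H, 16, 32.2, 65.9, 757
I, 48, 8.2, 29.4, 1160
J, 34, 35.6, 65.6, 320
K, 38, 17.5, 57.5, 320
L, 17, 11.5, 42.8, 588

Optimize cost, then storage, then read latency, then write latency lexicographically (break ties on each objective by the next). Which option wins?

A

First minimize cost: best is 320, kept {A, J, K}.
Then maximize storage: best is 40, kept {A}.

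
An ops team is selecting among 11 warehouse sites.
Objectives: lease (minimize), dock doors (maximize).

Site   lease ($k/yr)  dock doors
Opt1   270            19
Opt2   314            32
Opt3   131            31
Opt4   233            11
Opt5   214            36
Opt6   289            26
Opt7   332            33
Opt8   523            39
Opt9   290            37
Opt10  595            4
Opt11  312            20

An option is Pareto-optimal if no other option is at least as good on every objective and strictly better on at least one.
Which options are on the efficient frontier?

Opt3, Opt5, Opt8, Opt9

Opt1: dominated by Opt3 (lease 131≤270, dock doors 31≥19).
Opt2: dominated by Opt5 (lease 214≤314, dock doors 36≥32).
Opt3: not dominated (best lease).
Opt4: dominated by Opt3 (lease 131≤233, dock doors 31≥11).
Opt5: not dominated.
Opt6: dominated by Opt3 (lease 131≤289, dock doors 31≥26).
Opt7: dominated by Opt5 (lease 214≤332, dock doors 36≥33).
Opt8: not dominated (best dock doors).
Opt9: not dominated.
Opt10: dominated by Opt1 (lease 270≤595, dock doors 19≥4).
Opt11: dominated by Opt3 (lease 131≤312, dock doors 31≥20).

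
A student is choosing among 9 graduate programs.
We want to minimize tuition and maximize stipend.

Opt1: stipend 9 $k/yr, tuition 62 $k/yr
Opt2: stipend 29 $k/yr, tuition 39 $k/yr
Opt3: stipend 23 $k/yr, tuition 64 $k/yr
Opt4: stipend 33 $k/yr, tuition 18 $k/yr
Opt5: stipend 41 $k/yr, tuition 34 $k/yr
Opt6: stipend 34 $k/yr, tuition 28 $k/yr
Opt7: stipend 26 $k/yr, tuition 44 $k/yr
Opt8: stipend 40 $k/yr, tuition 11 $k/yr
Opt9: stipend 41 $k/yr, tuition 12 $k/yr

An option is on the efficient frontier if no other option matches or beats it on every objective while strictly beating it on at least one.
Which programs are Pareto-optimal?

Opt8, Opt9

Opt1: dominated by Opt2 (stipend 29≥9, tuition 39≤62).
Opt2: dominated by Opt4 (stipend 33≥29, tuition 18≤39).
Opt3: dominated by Opt2 (stipend 29≥23, tuition 39≤64).
Opt4: dominated by Opt8 (stipend 40≥33, tuition 11≤18).
Opt5: dominated by Opt9 (stipend 41≥41, tuition 12≤34).
Opt6: dominated by Opt8 (stipend 40≥34, tuition 11≤28).
Opt7: dominated by Opt2 (stipend 29≥26, tuition 39≤44).
Opt8: not dominated (best tuition).
Opt9: not dominated.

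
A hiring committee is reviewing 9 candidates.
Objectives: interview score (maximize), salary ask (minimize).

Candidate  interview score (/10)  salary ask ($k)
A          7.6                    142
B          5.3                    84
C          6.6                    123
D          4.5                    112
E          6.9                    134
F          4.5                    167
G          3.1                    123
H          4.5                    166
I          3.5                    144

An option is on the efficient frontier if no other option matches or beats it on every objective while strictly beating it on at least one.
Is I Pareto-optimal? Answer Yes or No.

A vs I: interview score 7.6≥3.5, salary ask 142≤144 — A is at least as good on every objective and strictly better on at least one, so A dominates I.

No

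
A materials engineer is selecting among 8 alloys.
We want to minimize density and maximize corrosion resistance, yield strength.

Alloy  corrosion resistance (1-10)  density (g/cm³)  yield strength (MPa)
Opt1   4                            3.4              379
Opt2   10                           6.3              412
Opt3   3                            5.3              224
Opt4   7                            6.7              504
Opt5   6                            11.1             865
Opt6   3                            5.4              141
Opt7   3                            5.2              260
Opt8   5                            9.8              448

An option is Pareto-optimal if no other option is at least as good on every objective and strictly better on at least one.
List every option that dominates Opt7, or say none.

Opt1: corrosion resistance 4≥3, density 3.4≤5.2, yield strength 379≥260 — dominates Opt7.
Others (Opt2, Opt3, Opt4, Opt5, Opt6, Opt8) are each worse than Opt7 on at least one objective.

Opt1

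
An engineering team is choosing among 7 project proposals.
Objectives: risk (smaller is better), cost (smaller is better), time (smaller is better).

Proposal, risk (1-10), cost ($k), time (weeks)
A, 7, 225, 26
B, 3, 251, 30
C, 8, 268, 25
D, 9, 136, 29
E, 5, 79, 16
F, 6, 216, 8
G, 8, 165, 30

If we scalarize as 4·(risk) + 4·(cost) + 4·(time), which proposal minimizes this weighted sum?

A: 4·7 + 4·225 + 4·26 = 1032
B: 4·3 + 4·251 + 4·30 = 1136
C: 4·8 + 4·268 + 4·25 = 1204
D: 4·9 + 4·136 + 4·29 = 696
E: 4·5 + 4·79 + 4·16 = 400
F: 4·6 + 4·216 + 4·8 = 920
G: 4·8 + 4·165 + 4·30 = 812
Lowest: E at 400.

E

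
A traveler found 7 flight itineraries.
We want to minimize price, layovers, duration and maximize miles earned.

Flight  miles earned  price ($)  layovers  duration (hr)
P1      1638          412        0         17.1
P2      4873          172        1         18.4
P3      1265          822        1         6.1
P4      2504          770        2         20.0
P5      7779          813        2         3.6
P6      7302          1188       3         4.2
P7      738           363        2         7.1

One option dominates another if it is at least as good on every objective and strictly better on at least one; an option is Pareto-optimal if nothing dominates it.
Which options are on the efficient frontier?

P1: not dominated (best layovers).
P2: not dominated (best price).
P3: not dominated.
P4: dominated by P2 (miles earned 4873≥2504, price 172≤770, layovers 1≤2, duration 18.4≤20.0).
P5: not dominated (best miles earned).
P6: dominated by P5 (miles earned 7779≥7302, price 813≤1188, layovers 2≤3, duration 3.6≤4.2).
P7: not dominated.

P1, P2, P3, P5, P7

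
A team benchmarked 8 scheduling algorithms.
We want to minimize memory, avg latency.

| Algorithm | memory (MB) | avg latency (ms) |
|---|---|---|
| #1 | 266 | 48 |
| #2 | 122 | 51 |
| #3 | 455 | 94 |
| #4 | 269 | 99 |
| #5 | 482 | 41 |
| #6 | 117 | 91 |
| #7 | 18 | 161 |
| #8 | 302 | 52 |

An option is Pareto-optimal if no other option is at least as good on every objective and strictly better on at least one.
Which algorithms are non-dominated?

#1, #2, #5, #6, #7

#1: not dominated.
#2: not dominated.
#3: dominated by #1 (memory 266≤455, avg latency 48≤94).
#4: dominated by #1 (memory 266≤269, avg latency 48≤99).
#5: not dominated (best avg latency).
#6: not dominated.
#7: not dominated (best memory).
#8: dominated by #1 (memory 266≤302, avg latency 48≤52).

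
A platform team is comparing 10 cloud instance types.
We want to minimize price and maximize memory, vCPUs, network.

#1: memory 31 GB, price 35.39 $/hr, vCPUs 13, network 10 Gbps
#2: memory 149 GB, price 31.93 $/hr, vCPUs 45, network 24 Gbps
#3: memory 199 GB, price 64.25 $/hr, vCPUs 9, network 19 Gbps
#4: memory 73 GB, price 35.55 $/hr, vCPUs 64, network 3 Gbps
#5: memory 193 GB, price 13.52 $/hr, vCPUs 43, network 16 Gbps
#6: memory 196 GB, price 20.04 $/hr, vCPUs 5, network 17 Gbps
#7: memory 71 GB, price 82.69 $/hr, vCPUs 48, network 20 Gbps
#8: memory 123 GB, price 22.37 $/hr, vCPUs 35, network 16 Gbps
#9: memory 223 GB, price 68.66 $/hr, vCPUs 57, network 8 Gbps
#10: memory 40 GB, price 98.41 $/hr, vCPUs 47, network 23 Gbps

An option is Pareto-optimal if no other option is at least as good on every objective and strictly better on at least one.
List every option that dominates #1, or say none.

#2, #5, #8

#2: memory 149≥31, price 31.93≤35.39, vCPUs 45≥13, network 24≥10 — dominates #1.
#5: memory 193≥31, price 13.52≤35.39, vCPUs 43≥13, network 16≥10 — dominates #1.
#8: memory 123≥31, price 22.37≤35.39, vCPUs 35≥13, network 16≥10 — dominates #1.
Others (#3, #4, #6, #7, #9, #10) are each worse than #1 on at least one objective.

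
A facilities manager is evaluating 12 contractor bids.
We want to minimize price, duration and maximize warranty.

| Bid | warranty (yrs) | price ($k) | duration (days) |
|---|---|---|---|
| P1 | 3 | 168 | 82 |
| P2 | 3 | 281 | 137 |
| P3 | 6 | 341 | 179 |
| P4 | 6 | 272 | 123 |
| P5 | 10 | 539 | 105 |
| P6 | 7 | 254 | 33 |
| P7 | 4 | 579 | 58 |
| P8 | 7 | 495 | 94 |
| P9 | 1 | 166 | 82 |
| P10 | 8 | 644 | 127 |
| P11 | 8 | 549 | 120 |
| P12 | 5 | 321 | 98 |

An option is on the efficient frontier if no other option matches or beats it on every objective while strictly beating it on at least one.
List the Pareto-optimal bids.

P1: not dominated.
P2: dominated by P1 (warranty 3≥3, price 168≤281, duration 82≤137).
P3: dominated by P4 (warranty 6≥6, price 272≤341, duration 123≤179).
P4: dominated by P6 (warranty 7≥6, price 254≤272, duration 33≤123).
P5: not dominated (best warranty).
P6: not dominated (best duration).
P7: dominated by P6 (warranty 7≥4, price 254≤579, duration 33≤58).
P8: dominated by P6 (warranty 7≥7, price 254≤495, duration 33≤94).
P9: not dominated (best price).
P10: dominated by P5 (warranty 10≥8, price 539≤644, duration 105≤127).
P11: dominated by P5 (warranty 10≥8, price 539≤549, duration 105≤120).
P12: dominated by P6 (warranty 7≥5, price 254≤321, duration 33≤98).

P1, P5, P6, P9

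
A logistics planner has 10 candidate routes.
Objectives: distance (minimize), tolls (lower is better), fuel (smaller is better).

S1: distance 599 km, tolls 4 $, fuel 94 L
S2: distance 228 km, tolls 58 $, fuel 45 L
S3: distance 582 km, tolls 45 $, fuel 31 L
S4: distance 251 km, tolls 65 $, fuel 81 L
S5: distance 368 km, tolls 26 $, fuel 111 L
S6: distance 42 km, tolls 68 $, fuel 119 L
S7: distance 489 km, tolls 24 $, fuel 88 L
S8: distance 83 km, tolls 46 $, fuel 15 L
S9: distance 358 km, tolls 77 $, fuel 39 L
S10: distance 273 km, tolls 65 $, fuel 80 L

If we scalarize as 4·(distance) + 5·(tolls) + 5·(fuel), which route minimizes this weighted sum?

S1: 4·599 + 5·4 + 5·94 = 2886
S2: 4·228 + 5·58 + 5·45 = 1427
S3: 4·582 + 5·45 + 5·31 = 2708
S4: 4·251 + 5·65 + 5·81 = 1734
S5: 4·368 + 5·26 + 5·111 = 2157
S6: 4·42 + 5·68 + 5·119 = 1103
S7: 4·489 + 5·24 + 5·88 = 2516
S8: 4·83 + 5·46 + 5·15 = 637
S9: 4·358 + 5·77 + 5·39 = 2012
S10: 4·273 + 5·65 + 5·80 = 1817
Lowest: S8 at 637.

S8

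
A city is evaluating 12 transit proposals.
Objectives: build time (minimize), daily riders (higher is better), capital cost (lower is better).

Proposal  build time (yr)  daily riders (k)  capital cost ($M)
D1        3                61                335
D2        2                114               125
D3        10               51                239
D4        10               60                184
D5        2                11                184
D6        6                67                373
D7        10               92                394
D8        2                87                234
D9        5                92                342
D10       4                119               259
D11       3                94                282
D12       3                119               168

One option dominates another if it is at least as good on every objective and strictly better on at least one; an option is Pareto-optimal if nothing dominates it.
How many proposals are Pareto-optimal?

2

D1: dominated by D2 (build time 2≤3, daily riders 114≥61, capital cost 125≤335).
D2: not dominated (best capital cost).
D3: dominated by D2 (build time 2≤10, daily riders 114≥51, capital cost 125≤239).
D4: dominated by D2 (build time 2≤10, daily riders 114≥60, capital cost 125≤184).
D5: dominated by D2 (build time 2≤2, daily riders 114≥11, capital cost 125≤184).
D6: dominated by D2 (build time 2≤6, daily riders 114≥67, capital cost 125≤373).
D7: dominated by D2 (build time 2≤10, daily riders 114≥92, capital cost 125≤394).
D8: dominated by D2 (build time 2≤2, daily riders 114≥87, capital cost 125≤234).
D9: dominated by D2 (build time 2≤5, daily riders 114≥92, capital cost 125≤342).
D10: dominated by D12 (build time 3≤4, daily riders 119≥119, capital cost 168≤259).
D11: dominated by D2 (build time 2≤3, daily riders 114≥94, capital cost 125≤282).
D12: not dominated.
Pareto-optimal: D2, D12 → 2.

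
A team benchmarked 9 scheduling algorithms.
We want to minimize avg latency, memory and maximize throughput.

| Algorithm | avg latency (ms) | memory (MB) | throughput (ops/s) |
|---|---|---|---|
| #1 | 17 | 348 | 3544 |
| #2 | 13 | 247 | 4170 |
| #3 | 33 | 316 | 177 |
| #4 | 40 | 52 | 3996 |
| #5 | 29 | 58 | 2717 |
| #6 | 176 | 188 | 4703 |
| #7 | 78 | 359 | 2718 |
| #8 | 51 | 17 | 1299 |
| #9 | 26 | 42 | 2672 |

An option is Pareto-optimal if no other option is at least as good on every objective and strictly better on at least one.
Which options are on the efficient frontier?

#1: dominated by #2 (avg latency 13≤17, memory 247≤348, throughput 4170≥3544).
#2: not dominated (best avg latency).
#3: dominated by #2 (avg latency 13≤33, memory 247≤316, throughput 4170≥177).
#4: not dominated.
#5: not dominated.
#6: not dominated (best throughput).
#7: dominated by #1 (avg latency 17≤78, memory 348≤359, throughput 3544≥2718).
#8: not dominated (best memory).
#9: not dominated.

#2, #4, #5, #6, #8, #9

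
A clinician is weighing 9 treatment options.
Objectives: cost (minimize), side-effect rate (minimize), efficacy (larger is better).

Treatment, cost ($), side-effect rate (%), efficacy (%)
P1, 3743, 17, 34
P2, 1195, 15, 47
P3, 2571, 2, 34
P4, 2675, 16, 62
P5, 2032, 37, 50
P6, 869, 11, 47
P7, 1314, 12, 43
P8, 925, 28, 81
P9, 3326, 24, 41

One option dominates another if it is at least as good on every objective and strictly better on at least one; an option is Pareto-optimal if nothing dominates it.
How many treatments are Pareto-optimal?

P1: dominated by P2 (cost 1195≤3743, side-effect rate 15≤17, efficacy 47≥34).
P2: dominated by P6 (cost 869≤1195, side-effect rate 11≤15, efficacy 47≥47).
P3: not dominated (best side-effect rate).
P4: not dominated.
P5: dominated by P8 (cost 925≤2032, side-effect rate 28≤37, efficacy 81≥50).
P6: not dominated (best cost).
P7: dominated by P6 (cost 869≤1314, side-effect rate 11≤12, efficacy 47≥43).
P8: not dominated (best efficacy).
P9: dominated by P2 (cost 1195≤3326, side-effect rate 15≤24, efficacy 47≥41).
Pareto-optimal: P3, P4, P6, P8 → 4.

4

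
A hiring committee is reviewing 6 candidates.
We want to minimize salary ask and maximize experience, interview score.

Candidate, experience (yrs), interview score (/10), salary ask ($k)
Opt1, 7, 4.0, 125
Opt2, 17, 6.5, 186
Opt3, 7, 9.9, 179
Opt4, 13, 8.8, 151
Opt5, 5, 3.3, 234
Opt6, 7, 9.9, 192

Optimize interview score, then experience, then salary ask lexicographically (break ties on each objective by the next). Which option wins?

Opt3

First maximize interview score: best is 9.9, kept {Opt3, Opt6}.
Then maximize experience: best is 7, kept {Opt3, Opt6}.
Then minimize salary ask: best is 179, kept {Opt3}.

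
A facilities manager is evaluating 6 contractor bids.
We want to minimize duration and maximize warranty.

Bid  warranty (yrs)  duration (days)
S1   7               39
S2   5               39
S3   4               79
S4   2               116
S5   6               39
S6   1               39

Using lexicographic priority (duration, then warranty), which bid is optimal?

S1

First minimize duration: best is 39, kept {S1, S2, S5, S6}.
Then maximize warranty: best is 7, kept {S1}.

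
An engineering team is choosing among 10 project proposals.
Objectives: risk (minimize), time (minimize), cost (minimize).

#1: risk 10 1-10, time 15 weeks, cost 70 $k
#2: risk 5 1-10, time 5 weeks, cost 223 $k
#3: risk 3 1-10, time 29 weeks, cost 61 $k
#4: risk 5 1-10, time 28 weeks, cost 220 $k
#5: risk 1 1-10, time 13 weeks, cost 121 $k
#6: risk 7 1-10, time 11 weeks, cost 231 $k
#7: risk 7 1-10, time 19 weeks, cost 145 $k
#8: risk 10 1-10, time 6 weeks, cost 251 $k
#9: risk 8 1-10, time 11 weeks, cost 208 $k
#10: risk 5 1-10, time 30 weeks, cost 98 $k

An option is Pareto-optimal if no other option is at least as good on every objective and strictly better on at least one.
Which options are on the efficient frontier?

#1: not dominated.
#2: not dominated (best time).
#3: not dominated (best cost).
#4: dominated by #5 (risk 1≤5, time 13≤28, cost 121≤220).
#5: not dominated (best risk).
#6: dominated by #2 (risk 5≤7, time 5≤11, cost 223≤231).
#7: dominated by #5 (risk 1≤7, time 13≤19, cost 121≤145).
#8: dominated by #2 (risk 5≤10, time 5≤6, cost 223≤251).
#9: not dominated.
#10: dominated by #3 (risk 3≤5, time 29≤30, cost 61≤98).

#1, #2, #3, #5, #9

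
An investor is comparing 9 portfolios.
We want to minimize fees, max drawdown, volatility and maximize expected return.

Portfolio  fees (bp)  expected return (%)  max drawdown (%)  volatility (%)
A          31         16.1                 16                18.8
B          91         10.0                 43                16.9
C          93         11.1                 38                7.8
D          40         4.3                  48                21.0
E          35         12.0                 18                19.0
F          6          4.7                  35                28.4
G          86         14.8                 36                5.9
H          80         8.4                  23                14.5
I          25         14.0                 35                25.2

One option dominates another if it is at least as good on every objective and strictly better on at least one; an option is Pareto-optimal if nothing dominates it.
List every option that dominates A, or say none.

none

B: worse on fees (91 vs 31).
C: worse on fees (93 vs 31).
D: worse on fees (40 vs 31).
E: worse on fees (35 vs 31).
F: worse on expected return (4.7 vs 16.1).
G: worse on fees (86 vs 31).
H: worse on fees (80 vs 31).
I: worse on expected return (14.0 vs 16.1).
No option dominates A.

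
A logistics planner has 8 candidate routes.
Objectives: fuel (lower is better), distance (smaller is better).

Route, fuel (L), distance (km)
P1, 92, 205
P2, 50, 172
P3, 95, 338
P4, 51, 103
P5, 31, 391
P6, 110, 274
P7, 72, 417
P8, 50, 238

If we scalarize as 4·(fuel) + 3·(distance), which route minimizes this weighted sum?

P1: 4·92 + 3·205 = 983
P2: 4·50 + 3·172 = 716
P3: 4·95 + 3·338 = 1394
P4: 4·51 + 3·103 = 513
P5: 4·31 + 3·391 = 1297
P6: 4·110 + 3·274 = 1262
P7: 4·72 + 3·417 = 1539
P8: 4·50 + 3·238 = 914
Lowest: P4 at 513.

P4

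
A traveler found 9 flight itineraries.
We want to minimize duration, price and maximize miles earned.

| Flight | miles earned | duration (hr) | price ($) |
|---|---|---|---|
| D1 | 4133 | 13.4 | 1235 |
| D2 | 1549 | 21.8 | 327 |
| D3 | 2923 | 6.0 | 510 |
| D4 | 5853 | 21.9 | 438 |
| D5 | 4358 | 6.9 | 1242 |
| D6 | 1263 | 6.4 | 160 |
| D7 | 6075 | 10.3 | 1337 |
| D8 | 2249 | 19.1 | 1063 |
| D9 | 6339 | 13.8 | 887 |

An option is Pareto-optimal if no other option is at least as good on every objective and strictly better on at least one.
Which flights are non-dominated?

D1, D2, D3, D4, D5, D6, D7, D9

D1: not dominated.
D2: not dominated.
D3: not dominated (best duration).
D4: not dominated.
D5: not dominated.
D6: not dominated (best price).
D7: not dominated.
D8: dominated by D3 (miles earned 2923≥2249, duration 6.0≤19.1, price 510≤1063).
D9: not dominated (best miles earned).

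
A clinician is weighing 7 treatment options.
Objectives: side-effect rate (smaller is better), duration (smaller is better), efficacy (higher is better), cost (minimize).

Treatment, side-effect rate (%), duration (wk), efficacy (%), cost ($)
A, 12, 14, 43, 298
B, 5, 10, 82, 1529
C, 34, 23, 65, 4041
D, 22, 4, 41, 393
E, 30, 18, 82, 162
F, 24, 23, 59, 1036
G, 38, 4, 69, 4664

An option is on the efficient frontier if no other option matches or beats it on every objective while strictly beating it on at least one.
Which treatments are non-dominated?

A: not dominated.
B: not dominated (best side-effect rate).
C: dominated by B (side-effect rate 5≤34, duration 10≤23, efficacy 82≥65, cost 1529≤4041).
D: not dominated.
E: not dominated (best cost).
F: not dominated.
G: not dominated.

A, B, D, E, F, G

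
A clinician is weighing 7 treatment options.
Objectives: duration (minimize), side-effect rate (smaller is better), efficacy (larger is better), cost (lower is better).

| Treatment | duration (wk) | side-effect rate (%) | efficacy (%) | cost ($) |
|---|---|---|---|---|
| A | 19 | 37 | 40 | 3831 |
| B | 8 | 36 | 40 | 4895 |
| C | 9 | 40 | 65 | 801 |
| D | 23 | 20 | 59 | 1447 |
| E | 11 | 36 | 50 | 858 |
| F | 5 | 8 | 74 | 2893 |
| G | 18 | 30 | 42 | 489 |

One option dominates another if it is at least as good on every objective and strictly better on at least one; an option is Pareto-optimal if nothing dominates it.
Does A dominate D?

A vs D: A is worse on side-effect rate (37 vs 20), so it does not dominate D.

No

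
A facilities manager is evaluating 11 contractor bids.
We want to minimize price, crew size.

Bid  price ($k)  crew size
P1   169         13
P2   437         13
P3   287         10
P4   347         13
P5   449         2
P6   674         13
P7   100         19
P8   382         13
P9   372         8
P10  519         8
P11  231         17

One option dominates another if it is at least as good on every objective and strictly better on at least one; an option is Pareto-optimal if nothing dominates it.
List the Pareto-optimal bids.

P1, P3, P5, P7, P9

P1: not dominated.
P2: dominated by P1 (price 169≤437, crew size 13≤13).
P3: not dominated.
P4: dominated by P1 (price 169≤347, crew size 13≤13).
P5: not dominated (best crew size).
P6: dominated by P1 (price 169≤674, crew size 13≤13).
P7: not dominated (best price).
P8: dominated by P1 (price 169≤382, crew size 13≤13).
P9: not dominated.
P10: dominated by P5 (price 449≤519, crew size 2≤8).
P11: dominated by P1 (price 169≤231, crew size 13≤17).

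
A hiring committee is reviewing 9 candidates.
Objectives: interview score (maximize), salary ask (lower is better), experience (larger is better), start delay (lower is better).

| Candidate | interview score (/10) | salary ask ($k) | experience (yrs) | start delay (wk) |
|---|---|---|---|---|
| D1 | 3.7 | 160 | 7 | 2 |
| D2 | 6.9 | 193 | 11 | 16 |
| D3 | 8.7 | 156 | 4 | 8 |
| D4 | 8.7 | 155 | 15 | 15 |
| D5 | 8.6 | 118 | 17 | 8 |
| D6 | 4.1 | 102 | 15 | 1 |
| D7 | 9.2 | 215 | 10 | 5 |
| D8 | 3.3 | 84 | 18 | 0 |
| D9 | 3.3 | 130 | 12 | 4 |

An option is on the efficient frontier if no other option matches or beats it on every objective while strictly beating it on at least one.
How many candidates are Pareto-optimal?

6

D1: dominated by D6 (interview score 4.1≥3.7, salary ask 102≤160, experience 15≥7, start delay 1≤2).
D2: dominated by D4 (interview score 8.7≥6.9, salary ask 155≤193, experience 15≥11, start delay 15≤16).
D3: not dominated.
D4: not dominated.
D5: not dominated.
D6: not dominated.
D7: not dominated (best interview score).
D8: not dominated (best salary ask).
D9: dominated by D6 (interview score 4.1≥3.3, salary ask 102≤130, experience 15≥12, start delay 1≤4).
Pareto-optimal: D3, D4, D5, D6, D7, D8 → 6.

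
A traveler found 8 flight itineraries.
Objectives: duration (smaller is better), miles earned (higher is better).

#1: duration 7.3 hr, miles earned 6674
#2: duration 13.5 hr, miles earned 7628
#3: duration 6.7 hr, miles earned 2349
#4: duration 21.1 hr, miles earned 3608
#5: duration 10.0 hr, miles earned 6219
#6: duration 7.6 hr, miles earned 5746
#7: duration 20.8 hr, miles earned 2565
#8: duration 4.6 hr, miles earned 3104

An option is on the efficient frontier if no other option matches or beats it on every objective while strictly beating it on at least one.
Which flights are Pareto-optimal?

#1: not dominated.
#2: not dominated (best miles earned).
#3: dominated by #8 (duration 4.6≤6.7, miles earned 3104≥2349).
#4: dominated by #1 (duration 7.3≤21.1, miles earned 6674≥3608).
#5: dominated by #1 (duration 7.3≤10.0, miles earned 6674≥6219).
#6: dominated by #1 (duration 7.3≤7.6, miles earned 6674≥5746).
#7: dominated by #1 (duration 7.3≤20.8, miles earned 6674≥2565).
#8: not dominated (best duration).

#1, #2, #8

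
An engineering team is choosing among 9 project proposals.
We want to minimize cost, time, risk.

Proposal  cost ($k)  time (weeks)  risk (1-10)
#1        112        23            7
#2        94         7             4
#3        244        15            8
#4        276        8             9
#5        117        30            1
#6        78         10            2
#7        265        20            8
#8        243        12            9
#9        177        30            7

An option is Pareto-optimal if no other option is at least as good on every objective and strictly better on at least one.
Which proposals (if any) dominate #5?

none

#1: worse on risk (7 vs 1).
#2: worse on risk (4 vs 1).
#3: worse on cost (244 vs 117).
#4: worse on cost (276 vs 117).
#6: worse on risk (2 vs 1).
#7: worse on cost (265 vs 117).
#8: worse on cost (243 vs 117).
#9: worse on cost (177 vs 117).
No option dominates #5.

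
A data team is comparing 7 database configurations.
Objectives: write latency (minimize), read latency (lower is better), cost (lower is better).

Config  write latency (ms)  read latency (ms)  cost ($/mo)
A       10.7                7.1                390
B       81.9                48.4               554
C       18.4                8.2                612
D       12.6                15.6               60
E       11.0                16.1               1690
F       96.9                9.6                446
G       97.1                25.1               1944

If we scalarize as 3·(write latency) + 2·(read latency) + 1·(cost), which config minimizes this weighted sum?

D

A: 3·10.7 + 2·7.1 + 1·390 = 436.3
B: 3·81.9 + 2·48.4 + 1·554 = 896.5
C: 3·18.4 + 2·8.2 + 1·612 = 683.6
D: 3·12.6 + 2·15.6 + 1·60 = 129.0
E: 3·11.0 + 2·16.1 + 1·1690 = 1755.2
F: 3·96.9 + 2·9.6 + 1·446 = 755.9
G: 3·97.1 + 2·25.1 + 1·1944 = 2285.5
Lowest: D at 129.0.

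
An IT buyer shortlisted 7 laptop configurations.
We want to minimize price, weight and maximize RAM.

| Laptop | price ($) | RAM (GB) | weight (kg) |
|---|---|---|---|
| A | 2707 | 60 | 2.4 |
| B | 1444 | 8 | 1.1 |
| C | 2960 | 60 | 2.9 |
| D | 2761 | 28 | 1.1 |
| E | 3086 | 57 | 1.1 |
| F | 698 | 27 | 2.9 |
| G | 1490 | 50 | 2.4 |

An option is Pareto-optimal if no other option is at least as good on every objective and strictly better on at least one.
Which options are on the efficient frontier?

A, B, D, E, F, G

A: not dominated.
B: not dominated.
C: dominated by A (price 2707≤2960, RAM 60≥60, weight 2.4≤2.9).
D: not dominated.
E: not dominated.
F: not dominated (best price).
G: not dominated.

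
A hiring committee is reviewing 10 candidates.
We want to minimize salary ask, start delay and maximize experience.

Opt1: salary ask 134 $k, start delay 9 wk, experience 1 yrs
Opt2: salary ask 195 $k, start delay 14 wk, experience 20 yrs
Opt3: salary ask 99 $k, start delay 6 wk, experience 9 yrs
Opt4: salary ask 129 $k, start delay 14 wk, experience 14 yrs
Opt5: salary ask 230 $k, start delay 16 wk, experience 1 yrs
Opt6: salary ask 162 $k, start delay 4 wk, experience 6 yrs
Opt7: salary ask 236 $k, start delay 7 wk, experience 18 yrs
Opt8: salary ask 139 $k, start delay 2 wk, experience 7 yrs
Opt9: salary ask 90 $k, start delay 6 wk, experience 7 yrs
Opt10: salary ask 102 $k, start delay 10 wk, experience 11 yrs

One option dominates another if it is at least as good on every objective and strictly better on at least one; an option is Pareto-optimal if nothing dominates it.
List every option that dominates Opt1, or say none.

Opt3, Opt9

Opt3: salary ask 99≤134, start delay 6≤9, experience 9≥1 — dominates Opt1.
Opt9: salary ask 90≤134, start delay 6≤9, experience 7≥1 — dominates Opt1.
Others (Opt2, Opt4, Opt5, Opt6, Opt7, Opt8, Opt10) are each worse than Opt1 on at least one objective.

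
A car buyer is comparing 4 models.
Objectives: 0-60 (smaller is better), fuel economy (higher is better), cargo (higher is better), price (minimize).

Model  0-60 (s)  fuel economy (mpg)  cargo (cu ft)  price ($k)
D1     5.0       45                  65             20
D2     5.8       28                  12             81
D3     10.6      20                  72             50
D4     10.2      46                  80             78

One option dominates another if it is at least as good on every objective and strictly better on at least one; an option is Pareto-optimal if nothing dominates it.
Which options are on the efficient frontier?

D1, D3, D4

D1: not dominated (best 0-60).
D2: dominated by D1 (0-60 5.0≤5.8, fuel economy 45≥28, cargo 65≥12, price 20≤81).
D3: not dominated.
D4: not dominated (best fuel economy).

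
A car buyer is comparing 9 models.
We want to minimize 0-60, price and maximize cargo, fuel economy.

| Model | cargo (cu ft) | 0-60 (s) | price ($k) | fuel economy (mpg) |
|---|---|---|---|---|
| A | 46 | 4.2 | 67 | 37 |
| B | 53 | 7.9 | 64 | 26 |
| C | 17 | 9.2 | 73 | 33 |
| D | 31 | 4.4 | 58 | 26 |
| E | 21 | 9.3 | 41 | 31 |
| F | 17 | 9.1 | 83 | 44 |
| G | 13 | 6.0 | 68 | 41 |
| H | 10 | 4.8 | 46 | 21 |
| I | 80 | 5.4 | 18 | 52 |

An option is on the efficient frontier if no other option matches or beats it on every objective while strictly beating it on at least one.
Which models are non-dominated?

A, D, H, I

A: not dominated (best 0-60).
B: dominated by I (cargo 80≥53, 0-60 5.4≤7.9, price 18≤64, fuel economy 52≥26).
C: dominated by A (cargo 46≥17, 0-60 4.2≤9.2, price 67≤73, fuel economy 37≥33).
D: not dominated.
E: dominated by I (cargo 80≥21, 0-60 5.4≤9.3, price 18≤41, fuel economy 52≥31).
F: dominated by I (cargo 80≥17, 0-60 5.4≤9.1, price 18≤83, fuel economy 52≥44).
G: dominated by I (cargo 80≥13, 0-60 5.4≤6.0, price 18≤68, fuel economy 52≥41).
H: not dominated.
I: not dominated (best cargo).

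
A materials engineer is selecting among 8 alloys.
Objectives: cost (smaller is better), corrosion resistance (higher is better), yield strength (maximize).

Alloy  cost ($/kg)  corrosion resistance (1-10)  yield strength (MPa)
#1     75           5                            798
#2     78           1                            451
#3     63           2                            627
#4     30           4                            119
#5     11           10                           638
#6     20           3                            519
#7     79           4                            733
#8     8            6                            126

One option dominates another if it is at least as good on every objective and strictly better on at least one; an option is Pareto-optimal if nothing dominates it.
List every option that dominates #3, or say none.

#5

#5: cost 11≤63, corrosion resistance 10≥2, yield strength 638≥627 — dominates #3.
Others (#1, #2, #4, #6, #7, #8) are each worse than #3 on at least one objective.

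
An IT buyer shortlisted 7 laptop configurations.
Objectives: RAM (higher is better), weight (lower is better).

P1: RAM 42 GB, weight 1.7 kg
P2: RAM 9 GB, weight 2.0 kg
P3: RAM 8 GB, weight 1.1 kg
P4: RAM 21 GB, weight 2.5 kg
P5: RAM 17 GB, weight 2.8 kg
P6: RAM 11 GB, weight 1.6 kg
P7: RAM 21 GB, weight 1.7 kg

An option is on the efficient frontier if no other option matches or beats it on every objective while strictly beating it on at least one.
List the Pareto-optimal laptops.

P1, P3, P6

P1: not dominated (best RAM).
P2: dominated by P1 (RAM 42≥9, weight 1.7≤2.0).
P3: not dominated (best weight).
P4: dominated by P1 (RAM 42≥21, weight 1.7≤2.5).
P5: dominated by P1 (RAM 42≥17, weight 1.7≤2.8).
P6: not dominated.
P7: dominated by P1 (RAM 42≥21, weight 1.7≤1.7).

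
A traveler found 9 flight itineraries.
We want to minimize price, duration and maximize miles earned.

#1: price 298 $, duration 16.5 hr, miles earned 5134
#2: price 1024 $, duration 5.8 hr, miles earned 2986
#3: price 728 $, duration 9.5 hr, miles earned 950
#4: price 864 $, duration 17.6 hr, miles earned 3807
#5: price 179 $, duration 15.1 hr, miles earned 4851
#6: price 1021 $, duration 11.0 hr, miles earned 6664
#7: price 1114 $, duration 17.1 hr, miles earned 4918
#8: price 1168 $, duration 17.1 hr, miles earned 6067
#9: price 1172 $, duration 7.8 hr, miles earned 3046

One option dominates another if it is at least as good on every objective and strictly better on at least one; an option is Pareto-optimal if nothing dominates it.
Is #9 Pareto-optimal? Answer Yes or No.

#1: worse on duration (16.5 vs 7.8).
#2: worse on miles earned (2986 vs 3046).
#3: worse on duration (9.5 vs 7.8).
#4: worse on duration (17.6 vs 7.8).
#5: worse on duration (15.1 vs 7.8).
#6: worse on duration (11.0 vs 7.8).
#7: worse on duration (17.1 vs 7.8).
#8: worse on duration (17.1 vs 7.8).
No option is at least as good as #9 on every objective and strictly better on one.

Yes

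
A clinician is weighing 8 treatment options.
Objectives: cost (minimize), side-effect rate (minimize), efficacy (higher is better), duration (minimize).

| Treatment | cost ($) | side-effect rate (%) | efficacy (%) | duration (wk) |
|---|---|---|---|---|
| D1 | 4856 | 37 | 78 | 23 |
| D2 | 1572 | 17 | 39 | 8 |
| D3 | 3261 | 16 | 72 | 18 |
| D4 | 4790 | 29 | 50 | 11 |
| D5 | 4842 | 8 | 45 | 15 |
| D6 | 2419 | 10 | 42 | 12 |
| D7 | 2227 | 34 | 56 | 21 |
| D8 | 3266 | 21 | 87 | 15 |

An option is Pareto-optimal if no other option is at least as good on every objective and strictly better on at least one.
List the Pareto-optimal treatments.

D2, D3, D4, D5, D6, D7, D8

D1: dominated by D8 (cost 3266≤4856, side-effect rate 21≤37, efficacy 87≥78, duration 15≤23).
D2: not dominated (best cost).
D3: not dominated.
D4: not dominated.
D5: not dominated (best side-effect rate).
D6: not dominated.
D7: not dominated.
D8: not dominated (best efficacy).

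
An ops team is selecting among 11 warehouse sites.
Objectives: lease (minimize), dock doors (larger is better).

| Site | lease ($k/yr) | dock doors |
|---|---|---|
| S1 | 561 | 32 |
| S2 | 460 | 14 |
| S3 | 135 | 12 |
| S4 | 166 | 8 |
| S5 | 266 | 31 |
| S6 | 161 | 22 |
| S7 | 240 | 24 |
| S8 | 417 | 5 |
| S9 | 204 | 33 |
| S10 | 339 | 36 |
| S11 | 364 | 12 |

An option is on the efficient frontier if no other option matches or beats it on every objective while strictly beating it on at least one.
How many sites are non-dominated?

S1: dominated by S9 (lease 204≤561, dock doors 33≥32).
S2: dominated by S5 (lease 266≤460, dock doors 31≥14).
S3: not dominated (best lease).
S4: dominated by S3 (lease 135≤166, dock doors 12≥8).
S5: dominated by S9 (lease 204≤266, dock doors 33≥31).
S6: not dominated.
S7: dominated by S9 (lease 204≤240, dock doors 33≥24).
S8: dominated by S3 (lease 135≤417, dock doors 12≥5).
S9: not dominated.
S10: not dominated (best dock doors).
S11: dominated by S3 (lease 135≤364, dock doors 12≥12).
Pareto-optimal: S3, S6, S9, S10 → 4.

4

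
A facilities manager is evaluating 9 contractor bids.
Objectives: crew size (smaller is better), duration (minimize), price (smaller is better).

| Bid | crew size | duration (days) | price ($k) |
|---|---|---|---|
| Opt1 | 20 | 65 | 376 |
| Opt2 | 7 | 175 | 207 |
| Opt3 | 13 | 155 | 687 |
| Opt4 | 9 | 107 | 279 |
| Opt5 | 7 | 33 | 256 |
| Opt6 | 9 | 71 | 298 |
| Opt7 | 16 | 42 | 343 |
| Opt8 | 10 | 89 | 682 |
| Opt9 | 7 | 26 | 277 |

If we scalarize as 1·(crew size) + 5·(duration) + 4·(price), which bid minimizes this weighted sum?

Opt1: 1·20 + 5·65 + 4·376 = 1849
Opt2: 1·7 + 5·175 + 4·207 = 1710
Opt3: 1·13 + 5·155 + 4·687 = 3536
Opt4: 1·9 + 5·107 + 4·279 = 1660
Opt5: 1·7 + 5·33 + 4·256 = 1196
Opt6: 1·9 + 5·71 + 4·298 = 1556
Opt7: 1·16 + 5·42 + 4·343 = 1598
Opt8: 1·10 + 5·89 + 4·682 = 3183
Opt9: 1·7 + 5·26 + 4·277 = 1245
Lowest: Opt5 at 1196.

Opt5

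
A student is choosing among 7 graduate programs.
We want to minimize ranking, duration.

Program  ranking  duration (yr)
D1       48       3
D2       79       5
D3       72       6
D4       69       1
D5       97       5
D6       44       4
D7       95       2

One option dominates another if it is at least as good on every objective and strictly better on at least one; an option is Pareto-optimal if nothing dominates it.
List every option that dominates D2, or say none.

D1, D4, D6

D1: ranking 48≤79, duration 3≤5 — dominates D2.
D4: ranking 69≤79, duration 1≤5 — dominates D2.
D6: ranking 44≤79, duration 4≤5 — dominates D2.
Others (D3, D5, D7) are each worse than D2 on at least one objective.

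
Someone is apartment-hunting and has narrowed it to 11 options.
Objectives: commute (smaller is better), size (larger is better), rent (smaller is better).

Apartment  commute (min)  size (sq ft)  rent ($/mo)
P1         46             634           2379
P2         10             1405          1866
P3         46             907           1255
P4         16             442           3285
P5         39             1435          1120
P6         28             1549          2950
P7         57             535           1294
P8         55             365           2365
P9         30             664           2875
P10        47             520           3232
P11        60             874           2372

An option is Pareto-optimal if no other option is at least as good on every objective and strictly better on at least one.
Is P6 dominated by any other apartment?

No

P1: worse on commute (46 vs 28).
P2: worse on size (1405 vs 1549).
P3: worse on commute (46 vs 28).
P4: worse on size (442 vs 1549).
P5: worse on commute (39 vs 28).
P7: worse on commute (57 vs 28).
P8: worse on commute (55 vs 28).
P9: worse on commute (30 vs 28).
P10: worse on commute (47 vs 28).
P11: worse on commute (60 vs 28).
No option is at least as good as P6 on every objective and strictly better on one.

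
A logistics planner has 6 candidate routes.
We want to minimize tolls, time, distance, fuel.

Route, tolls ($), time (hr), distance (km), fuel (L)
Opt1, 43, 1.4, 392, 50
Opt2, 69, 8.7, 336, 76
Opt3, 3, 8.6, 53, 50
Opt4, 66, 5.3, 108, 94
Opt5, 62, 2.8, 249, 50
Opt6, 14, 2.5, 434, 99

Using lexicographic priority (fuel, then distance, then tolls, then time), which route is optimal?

Opt3

First minimize fuel: best is 50, kept {Opt1, Opt3, Opt5}.
Then minimize distance: best is 53, kept {Opt3}.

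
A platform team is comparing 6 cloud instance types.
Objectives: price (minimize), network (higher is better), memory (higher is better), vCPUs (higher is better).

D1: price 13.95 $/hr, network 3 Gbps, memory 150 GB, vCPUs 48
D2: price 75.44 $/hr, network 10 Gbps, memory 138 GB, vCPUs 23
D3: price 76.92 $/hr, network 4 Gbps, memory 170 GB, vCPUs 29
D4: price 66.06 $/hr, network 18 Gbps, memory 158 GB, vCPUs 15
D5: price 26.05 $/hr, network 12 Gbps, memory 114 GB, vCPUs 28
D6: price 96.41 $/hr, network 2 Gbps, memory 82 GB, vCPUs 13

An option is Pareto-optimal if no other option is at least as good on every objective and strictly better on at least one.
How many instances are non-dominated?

5

D1: not dominated (best price).
D2: not dominated.
D3: not dominated (best memory).
D4: not dominated (best network).
D5: not dominated.
D6: dominated by D1 (price 13.95≤96.41, network 3≥2, memory 150≥82, vCPUs 48≥13).
Pareto-optimal: D1, D2, D3, D4, D5 → 5.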